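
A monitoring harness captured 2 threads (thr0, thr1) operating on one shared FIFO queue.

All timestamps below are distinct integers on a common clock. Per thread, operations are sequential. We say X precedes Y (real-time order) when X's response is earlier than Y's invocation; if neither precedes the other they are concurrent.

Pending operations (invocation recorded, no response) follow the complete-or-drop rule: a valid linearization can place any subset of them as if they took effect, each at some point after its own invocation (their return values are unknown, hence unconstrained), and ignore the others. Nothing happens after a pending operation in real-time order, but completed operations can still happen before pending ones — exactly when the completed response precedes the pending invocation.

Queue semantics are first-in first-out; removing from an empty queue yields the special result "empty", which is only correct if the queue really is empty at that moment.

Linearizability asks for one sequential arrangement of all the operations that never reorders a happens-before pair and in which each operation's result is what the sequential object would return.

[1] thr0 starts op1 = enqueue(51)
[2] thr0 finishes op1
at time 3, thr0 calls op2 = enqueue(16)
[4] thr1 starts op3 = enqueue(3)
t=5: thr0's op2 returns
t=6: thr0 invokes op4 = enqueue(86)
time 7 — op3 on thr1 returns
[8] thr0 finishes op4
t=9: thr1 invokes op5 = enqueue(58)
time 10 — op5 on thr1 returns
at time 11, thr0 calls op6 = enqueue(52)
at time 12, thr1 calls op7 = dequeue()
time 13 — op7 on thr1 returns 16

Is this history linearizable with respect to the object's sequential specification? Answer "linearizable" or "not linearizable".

not linearizable

through event 12 a valid linearization exists; event 13 (op7 responding at time 13) ends that
checked exhaustively: 3 real-time-consistent orders of 6 completed operations, zero legal FIFO queue replays
including or dropping the 1 pending operation (op6) in any combination fails
sample order op1, op2, op3, op4, op5, op7 (pending dropped) stalls at step 6 — op7 dequeue() → 16 has no legal effect
sample order op1, op2, op4, op3, op5, op7 (pending dropped) stalls at step 6 — op7 dequeue() → 16 has no legal effect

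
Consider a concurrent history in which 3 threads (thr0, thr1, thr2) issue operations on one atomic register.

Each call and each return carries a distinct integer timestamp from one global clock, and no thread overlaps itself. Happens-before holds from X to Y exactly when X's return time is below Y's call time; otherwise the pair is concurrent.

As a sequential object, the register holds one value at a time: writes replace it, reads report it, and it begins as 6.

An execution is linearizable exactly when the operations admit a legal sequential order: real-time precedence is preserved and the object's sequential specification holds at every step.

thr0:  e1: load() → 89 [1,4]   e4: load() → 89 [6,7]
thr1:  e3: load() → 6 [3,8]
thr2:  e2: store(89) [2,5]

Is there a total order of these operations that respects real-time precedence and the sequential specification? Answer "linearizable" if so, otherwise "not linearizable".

a witness: e3, e2, e1, e4
step 1: e3 load() → 6 — value 6
step 2: e2 store(89) — value 89
step 3: e1 load() → 89 — value 89
step 4: e4 load() → 89 — value 89

linearizable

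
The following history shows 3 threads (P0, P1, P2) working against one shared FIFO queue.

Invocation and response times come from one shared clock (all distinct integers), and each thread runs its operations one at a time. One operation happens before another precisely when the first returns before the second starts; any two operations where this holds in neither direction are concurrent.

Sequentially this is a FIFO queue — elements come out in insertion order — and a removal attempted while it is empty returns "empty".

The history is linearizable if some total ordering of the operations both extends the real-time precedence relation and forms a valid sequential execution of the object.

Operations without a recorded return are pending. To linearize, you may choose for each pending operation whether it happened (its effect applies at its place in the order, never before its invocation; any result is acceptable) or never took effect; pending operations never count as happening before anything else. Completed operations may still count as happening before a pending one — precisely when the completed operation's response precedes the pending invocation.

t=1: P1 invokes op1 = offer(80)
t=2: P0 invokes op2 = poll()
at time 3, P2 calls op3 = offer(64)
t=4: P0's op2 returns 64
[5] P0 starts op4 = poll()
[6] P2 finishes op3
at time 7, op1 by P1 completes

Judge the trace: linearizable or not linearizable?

linearizable

a witness: op3, op1, op2
1. op3 offer(64), leaving queue <64>
2. op1 offer(80), leaving queue <64,80>
3. op2 poll() → 64, leaving queue <80>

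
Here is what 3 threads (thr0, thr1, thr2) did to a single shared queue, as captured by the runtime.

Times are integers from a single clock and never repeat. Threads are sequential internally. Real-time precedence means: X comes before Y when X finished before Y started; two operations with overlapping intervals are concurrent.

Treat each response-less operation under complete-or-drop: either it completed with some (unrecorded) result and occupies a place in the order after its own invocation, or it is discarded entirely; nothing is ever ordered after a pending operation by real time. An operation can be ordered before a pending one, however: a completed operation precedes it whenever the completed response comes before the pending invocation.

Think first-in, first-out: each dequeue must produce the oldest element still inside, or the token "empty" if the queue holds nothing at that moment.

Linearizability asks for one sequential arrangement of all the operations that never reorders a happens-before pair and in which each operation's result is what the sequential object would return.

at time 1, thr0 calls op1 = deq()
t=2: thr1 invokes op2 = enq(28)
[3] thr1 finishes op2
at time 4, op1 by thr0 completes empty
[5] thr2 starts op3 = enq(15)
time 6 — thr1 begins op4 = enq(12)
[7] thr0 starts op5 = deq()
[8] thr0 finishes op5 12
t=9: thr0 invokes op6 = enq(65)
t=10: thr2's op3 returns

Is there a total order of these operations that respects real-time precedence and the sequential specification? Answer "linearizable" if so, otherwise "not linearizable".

not linearizable

already the first 8 events (up to op5's response at time 8) admit no linearization; the first 7 still do
checked exhaustively: 2 real-time-consistent orders of 3 completed operations, zero legal queue replays
every completion of the 2 pending operations (op3, op4) was checked; none linearizes
for example op1, op2, op5 (pending dropped) fails at step 3: op5 deq() → 12 is not legal there
for example op2, op1, op5 (pending dropped) fails at step 2: op1 deq() → empty is not legal there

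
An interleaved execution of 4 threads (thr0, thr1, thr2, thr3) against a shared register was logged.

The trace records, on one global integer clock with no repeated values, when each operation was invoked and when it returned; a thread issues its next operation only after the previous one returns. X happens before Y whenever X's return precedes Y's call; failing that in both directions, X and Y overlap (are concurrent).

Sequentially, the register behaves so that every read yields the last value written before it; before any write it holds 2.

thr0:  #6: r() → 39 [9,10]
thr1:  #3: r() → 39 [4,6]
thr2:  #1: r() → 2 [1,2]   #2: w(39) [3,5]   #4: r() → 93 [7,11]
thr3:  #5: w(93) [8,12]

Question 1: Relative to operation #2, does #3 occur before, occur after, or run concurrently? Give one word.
#3 spans [4,6], #2 spans [3,5]
the intervals overlap in both directions

concurrent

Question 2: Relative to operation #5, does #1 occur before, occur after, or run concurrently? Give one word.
#1 spans [1,2], #5 spans [8,12]
resp(#1)=2 < inv(#5)=8

before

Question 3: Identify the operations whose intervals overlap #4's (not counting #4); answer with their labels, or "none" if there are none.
concurrent with #4 ([7,11]): every op whose interval crosses 7..11
#1 [1,2]: before
#2 [3,5]: before
#3 [4,6]: before
#5 [8,12]: concurrent
#6 [9,10]: concurrent

#5, #6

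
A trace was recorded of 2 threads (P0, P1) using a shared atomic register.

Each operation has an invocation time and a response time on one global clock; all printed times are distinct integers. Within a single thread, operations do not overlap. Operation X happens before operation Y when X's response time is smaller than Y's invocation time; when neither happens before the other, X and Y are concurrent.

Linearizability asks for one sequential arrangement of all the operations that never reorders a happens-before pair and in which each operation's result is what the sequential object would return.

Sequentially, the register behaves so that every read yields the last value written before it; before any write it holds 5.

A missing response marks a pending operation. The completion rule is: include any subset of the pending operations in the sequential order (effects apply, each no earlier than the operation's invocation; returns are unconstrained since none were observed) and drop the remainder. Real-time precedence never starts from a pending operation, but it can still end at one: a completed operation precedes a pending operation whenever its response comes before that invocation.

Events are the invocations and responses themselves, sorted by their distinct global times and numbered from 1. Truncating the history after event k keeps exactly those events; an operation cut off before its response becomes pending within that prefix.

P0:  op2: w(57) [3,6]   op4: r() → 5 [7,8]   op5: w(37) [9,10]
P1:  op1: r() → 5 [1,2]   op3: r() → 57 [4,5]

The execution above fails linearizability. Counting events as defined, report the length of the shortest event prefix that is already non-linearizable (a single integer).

events 1..7 are still linearizable — one witness is op1, op2, op3:
1. op1 r() → 5, leaving value 5
2. op2 w(57), leaving value 57
3. op3 r() → 57, leaving value 57
adding event 8 (op4 responds at 8) leaves no legal real-time order
sample order op1, op2, op3, op4 stalls at step 4 — op4 r() → 5 has no legal effect
sample order op1, op3, op2, op4 stalls at step 2 — op3 r() → 57 has no legal effect

8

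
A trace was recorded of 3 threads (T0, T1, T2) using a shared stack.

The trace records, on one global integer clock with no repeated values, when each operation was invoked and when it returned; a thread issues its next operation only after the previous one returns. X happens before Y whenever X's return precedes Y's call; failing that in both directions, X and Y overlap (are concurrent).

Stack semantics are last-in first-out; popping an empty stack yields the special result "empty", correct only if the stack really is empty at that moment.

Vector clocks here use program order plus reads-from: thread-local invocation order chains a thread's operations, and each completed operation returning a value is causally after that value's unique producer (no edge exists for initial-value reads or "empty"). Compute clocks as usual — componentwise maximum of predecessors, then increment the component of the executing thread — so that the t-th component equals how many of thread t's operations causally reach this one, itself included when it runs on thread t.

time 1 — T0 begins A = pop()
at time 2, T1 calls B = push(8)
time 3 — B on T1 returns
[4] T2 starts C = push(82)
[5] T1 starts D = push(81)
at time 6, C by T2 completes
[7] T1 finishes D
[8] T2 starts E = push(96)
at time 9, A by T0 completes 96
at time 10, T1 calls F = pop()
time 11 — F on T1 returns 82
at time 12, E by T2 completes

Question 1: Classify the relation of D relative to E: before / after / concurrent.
before

D spans [5,7], E spans [8,12]
resp(D)=7 < inv(E)=8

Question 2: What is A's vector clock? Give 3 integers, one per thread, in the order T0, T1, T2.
(1, 0, 2)

no predecessors for C (invoked 4): T2 increments from zero → (0, 0, 1)
no predecessors for B (invoked 2): T1 increments from zero → (0, 1, 0)
merge at E (invoked 8): VC(C)=(0, 0, 1), own-thread bump on T2 → (0, 0, 2)
merge at D (invoked 5): VC(B)=(0, 1, 0), own-thread bump on T1 → (0, 2, 0)
merge at A (invoked 1): VC(E)=(0, 0, 2), own-thread bump on T0 → (1, 0, 2)
merge at F (invoked 10): VC(C)=(0, 0, 1), VC(D)=(0, 2, 0), own-thread bump on T1 → (0, 3, 1)
target: VC(A) = (1, 0, 2)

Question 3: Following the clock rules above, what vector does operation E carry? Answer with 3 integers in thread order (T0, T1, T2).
(0, 0, 2)

C (invocation 4): nothing precedes it; T2's component alone gives (0, 0, 1)
B (invocation 2): nothing precedes it; T1's component alone gives (0, 1, 0)
from VC(C)=(0, 0, 1), E (invoked 8) maxes components and bumps T2 → (0, 0, 2)
from VC(B)=(0, 1, 0), D (invoked 5) maxes components and bumps T1 → (0, 2, 0)
from VC(E)=(0, 0, 2), A (invoked 1) maxes components and bumps T0 → (1, 0, 2)
from VC(C)=(0, 0, 1), VC(D)=(0, 2, 0), F (invoked 10) maxes components and bumps T1 → (0, 3, 1)
target: VC(E) = (0, 0, 2)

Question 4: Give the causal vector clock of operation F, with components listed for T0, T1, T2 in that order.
(0, 3, 1)

C, invoked 4, has no incoming edges; only T2's bump applies → (0, 0, 1)
B, invoked 2, has no incoming edges; only T1's bump applies → (0, 1, 0)
invoked at 8, E merges VC(C)=(0, 0, 1) and bumps T2's slot → (0, 0, 2)
invoked at 5, D merges VC(B)=(0, 1, 0) and bumps T1's slot → (0, 2, 0)
invoked at 1, A merges VC(E)=(0, 0, 2) and bumps T0's slot → (1, 0, 2)
invoked at 10, F merges VC(C)=(0, 0, 1), VC(D)=(0, 2, 0) and bumps T1's slot → (0, 3, 1)
target: VC(F) = (0, 3, 1)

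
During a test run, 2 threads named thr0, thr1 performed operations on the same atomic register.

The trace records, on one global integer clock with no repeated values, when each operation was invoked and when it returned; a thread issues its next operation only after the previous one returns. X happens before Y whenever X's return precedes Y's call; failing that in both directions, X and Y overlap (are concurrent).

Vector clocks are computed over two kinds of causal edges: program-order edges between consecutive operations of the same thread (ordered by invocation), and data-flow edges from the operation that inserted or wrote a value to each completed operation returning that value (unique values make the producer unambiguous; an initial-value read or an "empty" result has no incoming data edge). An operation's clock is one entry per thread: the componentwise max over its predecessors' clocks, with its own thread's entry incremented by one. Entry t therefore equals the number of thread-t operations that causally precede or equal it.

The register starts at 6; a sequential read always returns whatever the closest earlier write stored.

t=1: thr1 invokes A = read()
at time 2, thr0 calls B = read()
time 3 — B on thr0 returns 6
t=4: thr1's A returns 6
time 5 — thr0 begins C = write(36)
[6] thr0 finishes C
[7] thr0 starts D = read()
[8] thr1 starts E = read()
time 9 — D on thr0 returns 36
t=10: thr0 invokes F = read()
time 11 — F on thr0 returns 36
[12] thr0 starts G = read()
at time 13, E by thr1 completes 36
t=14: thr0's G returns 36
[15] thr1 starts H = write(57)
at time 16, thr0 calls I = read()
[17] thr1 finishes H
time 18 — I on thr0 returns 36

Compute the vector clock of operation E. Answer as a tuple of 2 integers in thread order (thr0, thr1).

(2, 2)

no predecessors for A (invoked 1): thr1 increments from zero → (0, 1)
no predecessors for B (invoked 2): thr0 increments from zero → (1, 0)
invoked at 5, C merges VC(B)=(1, 0) and bumps thr0's slot → (2, 0)
invoked at 7, D merges VC(C)=(2, 0) and bumps thr0's slot → (3, 0)
invoked at 8, E merges VC(A)=(0, 1), VC(C)=(2, 0) and bumps thr1's slot → (2, 2)
invoked at 10, F merges VC(C)=(2, 0), VC(D)=(3, 0) and bumps thr0's slot → (4, 0)
invoked at 15, H merges VC(E)=(2, 2) and bumps thr1's slot → (2, 3)
invoked at 12, G merges VC(C)=(2, 0), VC(F)=(4, 0) and bumps thr0's slot → (5, 0)
invoked at 16, I merges VC(C)=(2, 0), VC(G)=(5, 0) and bumps thr0's slot → (6, 0)
target: VC(E) = (2, 2)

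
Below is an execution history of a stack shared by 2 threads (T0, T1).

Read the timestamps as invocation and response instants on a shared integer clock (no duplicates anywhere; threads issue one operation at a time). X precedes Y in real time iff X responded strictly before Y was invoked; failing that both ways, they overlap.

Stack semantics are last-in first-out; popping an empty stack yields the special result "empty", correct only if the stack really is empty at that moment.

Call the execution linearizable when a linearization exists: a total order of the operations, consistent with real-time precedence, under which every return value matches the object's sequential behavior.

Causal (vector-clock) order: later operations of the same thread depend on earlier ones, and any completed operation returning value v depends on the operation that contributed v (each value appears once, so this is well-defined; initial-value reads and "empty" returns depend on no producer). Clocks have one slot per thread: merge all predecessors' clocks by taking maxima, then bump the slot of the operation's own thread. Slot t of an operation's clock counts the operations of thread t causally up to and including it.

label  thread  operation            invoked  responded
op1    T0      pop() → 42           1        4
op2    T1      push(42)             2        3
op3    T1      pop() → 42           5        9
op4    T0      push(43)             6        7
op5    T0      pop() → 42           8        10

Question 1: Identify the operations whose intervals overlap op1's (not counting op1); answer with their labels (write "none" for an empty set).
op2

op1 spans [1,4]; an op avoiding the whole window 1..4 is ordered, any other is concurrent
op2 [2,3]: concurrent
op3 [5,9]: after
op4 [6,7]: after
op5 [8,10]: after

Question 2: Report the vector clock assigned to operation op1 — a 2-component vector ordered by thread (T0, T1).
(1, 1)

root op op2, invoked 2: fresh clock plus T1's own tick → (0, 1)
VC(op3, invoked at 5): max of VC(op2)=(0, 1), then +1 on thread T1 → (0, 2)
VC(op1, invoked at 1): max of VC(op2)=(0, 1), then +1 on thread T0 → (1, 1)
VC(op4, invoked at 6): max of VC(op1)=(1, 1), then +1 on thread T0 → (2, 1)
VC(op5, invoked at 8): max of VC(op2)=(0, 1), VC(op4)=(2, 1), then +1 on thread T0 → (3, 1)
target: VC(op1) = (1, 1)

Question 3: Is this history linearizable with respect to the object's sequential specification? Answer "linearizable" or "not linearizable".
not linearizable

events 1..8 are fine; event 9 — the response of op3 at time 9 — makes the prefix non-linearizable
4 orders of the 4 completed stack ops respect real time; none is legal
no completion choice of the 1 pending operation (op5) rescues it — every subset was tried
take op1, op2, op3, op4 (pending dropped): step 1 already fails, because op1 pop() → 42 cannot occur there
take op1, op2, op4, op3 (pending dropped): step 1 already fails, because op1 pop() → 42 cannot occur there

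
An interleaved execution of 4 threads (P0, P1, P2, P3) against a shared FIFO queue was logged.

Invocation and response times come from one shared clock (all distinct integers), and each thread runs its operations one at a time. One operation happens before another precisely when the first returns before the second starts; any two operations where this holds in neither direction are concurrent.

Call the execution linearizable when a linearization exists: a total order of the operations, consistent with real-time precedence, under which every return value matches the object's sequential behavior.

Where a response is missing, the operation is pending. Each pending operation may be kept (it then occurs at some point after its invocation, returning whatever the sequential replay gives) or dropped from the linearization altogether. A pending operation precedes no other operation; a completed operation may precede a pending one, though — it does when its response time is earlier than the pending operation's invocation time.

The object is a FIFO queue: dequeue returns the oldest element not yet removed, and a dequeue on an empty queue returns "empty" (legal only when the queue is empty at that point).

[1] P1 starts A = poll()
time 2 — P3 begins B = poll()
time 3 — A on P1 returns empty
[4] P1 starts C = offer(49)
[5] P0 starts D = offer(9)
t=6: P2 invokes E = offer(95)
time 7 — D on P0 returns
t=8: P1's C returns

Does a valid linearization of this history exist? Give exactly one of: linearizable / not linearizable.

linearizable

witness order: A, B, C, D
step 1: A poll() → empty — queue <>
step 2: B poll() (pending, included) — queue <>
step 3: C offer(49) — queue <49>
step 4: D offer(9) — queue <49,9>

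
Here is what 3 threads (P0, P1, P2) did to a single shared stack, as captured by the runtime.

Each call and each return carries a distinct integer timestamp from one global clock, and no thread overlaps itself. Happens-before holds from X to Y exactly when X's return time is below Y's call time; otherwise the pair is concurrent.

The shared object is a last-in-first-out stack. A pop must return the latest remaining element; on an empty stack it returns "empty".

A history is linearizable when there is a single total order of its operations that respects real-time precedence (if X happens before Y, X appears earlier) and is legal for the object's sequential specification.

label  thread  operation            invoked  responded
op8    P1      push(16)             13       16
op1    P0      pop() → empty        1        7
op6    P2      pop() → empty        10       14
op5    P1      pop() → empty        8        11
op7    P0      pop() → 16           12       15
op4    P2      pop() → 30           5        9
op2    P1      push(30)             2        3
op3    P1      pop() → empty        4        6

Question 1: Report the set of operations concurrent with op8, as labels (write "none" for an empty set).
op8 spans [13,16]; an op avoiding the whole window 13..16 is ordered, any other is concurrent
op1 [1,7]: before
op2 [2,3]: before
op3 [4,6]: before
op4 [5,9]: before
op5 [8,11]: before
op6 [10,14]: concurrent
op7 [12,15]: concurrent

op6, op7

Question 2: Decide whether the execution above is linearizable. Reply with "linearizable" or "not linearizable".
witness order: op1, op2, op4, op3, op5, op6, op8, op7
1. op1 pop() → empty, leaving stack <>
2. op2 push(30), leaving stack <30>
3. op4 pop() → 30, leaving stack <>
4. op3 pop() → empty, leaving stack <>
5. op5 pop() → empty, leaving stack <>
6. op6 pop() → empty, leaving stack <>
7. op8 push(16), leaving stack <16>
8. op7 pop() → 16, leaving stack <>

linearizable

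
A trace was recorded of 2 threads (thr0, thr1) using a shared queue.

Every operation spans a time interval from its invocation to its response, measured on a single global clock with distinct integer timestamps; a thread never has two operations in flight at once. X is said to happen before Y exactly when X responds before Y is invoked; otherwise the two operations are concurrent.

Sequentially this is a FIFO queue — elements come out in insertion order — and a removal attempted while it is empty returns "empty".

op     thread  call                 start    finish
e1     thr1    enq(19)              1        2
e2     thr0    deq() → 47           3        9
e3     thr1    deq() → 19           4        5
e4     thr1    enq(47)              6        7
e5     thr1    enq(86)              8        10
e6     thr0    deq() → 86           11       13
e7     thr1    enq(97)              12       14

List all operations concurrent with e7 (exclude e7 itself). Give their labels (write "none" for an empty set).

concurrent with e7 ([12,14]): every op whose interval crosses 12..14
e1 [1,2]: before
e2 [3,9]: before
e3 [4,5]: before
e4 [6,7]: before
e5 [8,10]: before
e6 [11,13]: concurrent

e6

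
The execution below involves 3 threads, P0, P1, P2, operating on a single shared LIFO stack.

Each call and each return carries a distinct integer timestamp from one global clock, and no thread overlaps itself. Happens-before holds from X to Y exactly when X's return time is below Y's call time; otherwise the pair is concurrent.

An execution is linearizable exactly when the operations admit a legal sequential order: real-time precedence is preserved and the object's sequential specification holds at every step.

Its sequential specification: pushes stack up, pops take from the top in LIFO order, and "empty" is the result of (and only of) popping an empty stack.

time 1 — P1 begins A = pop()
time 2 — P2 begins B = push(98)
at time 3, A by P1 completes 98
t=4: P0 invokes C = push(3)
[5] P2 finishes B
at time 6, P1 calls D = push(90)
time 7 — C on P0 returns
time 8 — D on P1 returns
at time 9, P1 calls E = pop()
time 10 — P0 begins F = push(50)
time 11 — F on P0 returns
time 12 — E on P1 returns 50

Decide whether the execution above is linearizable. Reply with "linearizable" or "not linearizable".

linearizable

a witness: B, A, C, D, F, E
after step 1 (B push(98)): stack <98>
after step 2 (A pop() → 98): stack <>
after step 3 (C push(3)): stack <3>
after step 4 (D push(90)): stack <3,90>
after step 5 (F push(50)): stack <3,90,50>
after step 6 (E pop() → 50): stack <3,90>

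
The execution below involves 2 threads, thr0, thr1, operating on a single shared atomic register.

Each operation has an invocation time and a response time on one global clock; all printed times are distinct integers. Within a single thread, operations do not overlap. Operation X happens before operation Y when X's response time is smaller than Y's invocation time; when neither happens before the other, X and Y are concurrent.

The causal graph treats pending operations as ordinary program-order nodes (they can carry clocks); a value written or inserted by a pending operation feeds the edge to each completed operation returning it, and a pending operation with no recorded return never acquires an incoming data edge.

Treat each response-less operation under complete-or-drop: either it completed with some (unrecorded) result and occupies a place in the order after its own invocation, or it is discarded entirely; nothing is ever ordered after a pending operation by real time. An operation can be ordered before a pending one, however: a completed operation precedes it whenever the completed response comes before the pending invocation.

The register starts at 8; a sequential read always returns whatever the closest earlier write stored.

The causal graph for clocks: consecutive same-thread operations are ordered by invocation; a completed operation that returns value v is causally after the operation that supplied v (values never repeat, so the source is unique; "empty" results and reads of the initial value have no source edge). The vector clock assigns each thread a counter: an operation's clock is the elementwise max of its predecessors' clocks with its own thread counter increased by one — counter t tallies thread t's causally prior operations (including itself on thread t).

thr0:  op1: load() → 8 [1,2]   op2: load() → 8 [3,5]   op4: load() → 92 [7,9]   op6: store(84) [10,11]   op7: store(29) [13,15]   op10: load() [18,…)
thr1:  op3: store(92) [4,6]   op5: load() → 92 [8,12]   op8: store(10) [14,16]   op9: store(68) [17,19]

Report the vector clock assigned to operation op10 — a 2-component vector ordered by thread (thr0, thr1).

root op op3, invoked 4: fresh clock plus thr1's own tick → (0, 1)
root op op1, invoked 1: fresh clock plus thr0's own tick → (1, 0)
merge at op5 (invoked 8): VC(op3)=(0, 1), own-thread bump on thr1 → (0, 2)
merge at op2 (invoked 3): VC(op1)=(1, 0), own-thread bump on thr0 → (2, 0)
merge at op8 (invoked 14): VC(op5)=(0, 2), own-thread bump on thr1 → (0, 3)
merge at op9 (invoked 17): VC(op8)=(0, 3), own-thread bump on thr1 → (0, 4)
merge at op4 (invoked 7): VC(op2)=(2, 0), VC(op3)=(0, 1), own-thread bump on thr0 → (3, 1)
merge at op6 (invoked 10): VC(op4)=(3, 1), own-thread bump on thr0 → (4, 1)
merge at op7 (invoked 13): VC(op6)=(4, 1), own-thread bump on thr0 → (5, 1)
merge at op10 (invoked 18): VC(op7)=(5, 1), own-thread bump on thr0 → (6, 1)
target: VC(op10) = (6, 1)

(6, 1)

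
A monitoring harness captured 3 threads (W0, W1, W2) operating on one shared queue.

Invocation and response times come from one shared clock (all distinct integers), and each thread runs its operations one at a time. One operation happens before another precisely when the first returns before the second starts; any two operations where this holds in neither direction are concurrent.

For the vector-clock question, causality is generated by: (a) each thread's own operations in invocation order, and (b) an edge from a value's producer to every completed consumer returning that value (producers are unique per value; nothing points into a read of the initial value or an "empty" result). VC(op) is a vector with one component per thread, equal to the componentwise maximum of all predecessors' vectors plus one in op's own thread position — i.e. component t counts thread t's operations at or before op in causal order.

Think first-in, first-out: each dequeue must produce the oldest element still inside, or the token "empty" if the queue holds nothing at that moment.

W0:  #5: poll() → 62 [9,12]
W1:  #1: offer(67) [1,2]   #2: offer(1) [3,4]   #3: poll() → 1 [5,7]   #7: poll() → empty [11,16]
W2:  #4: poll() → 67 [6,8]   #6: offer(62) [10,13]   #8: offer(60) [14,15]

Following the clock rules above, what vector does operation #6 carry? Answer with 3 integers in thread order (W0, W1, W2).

(0, 1, 2)

no predecessors for #1 (invoked 1): W1 increments from zero → (0, 1, 0)
#4 (invocation 6): componentwise max over VC(#1)=(0, 1, 0), +1 at W2, giving (0, 1, 1)
#2 (invocation 3): componentwise max over VC(#1)=(0, 1, 0), +1 at W1, giving (0, 2, 0)
#6 (invocation 10): componentwise max over VC(#4)=(0, 1, 1), +1 at W2, giving (0, 1, 2)
#3 (invocation 5): componentwise max over VC(#2)=(0, 2, 0), +1 at W1, giving (0, 3, 0)
#8 (invocation 14): componentwise max over VC(#6)=(0, 1, 2), +1 at W2, giving (0, 1, 3)
#7 (invocation 11): componentwise max over VC(#3)=(0, 3, 0), +1 at W1, giving (0, 4, 0)
#5 (invocation 9): componentwise max over VC(#6)=(0, 1, 2), +1 at W0, giving (1, 1, 2)
target: VC(#6) = (0, 1, 2)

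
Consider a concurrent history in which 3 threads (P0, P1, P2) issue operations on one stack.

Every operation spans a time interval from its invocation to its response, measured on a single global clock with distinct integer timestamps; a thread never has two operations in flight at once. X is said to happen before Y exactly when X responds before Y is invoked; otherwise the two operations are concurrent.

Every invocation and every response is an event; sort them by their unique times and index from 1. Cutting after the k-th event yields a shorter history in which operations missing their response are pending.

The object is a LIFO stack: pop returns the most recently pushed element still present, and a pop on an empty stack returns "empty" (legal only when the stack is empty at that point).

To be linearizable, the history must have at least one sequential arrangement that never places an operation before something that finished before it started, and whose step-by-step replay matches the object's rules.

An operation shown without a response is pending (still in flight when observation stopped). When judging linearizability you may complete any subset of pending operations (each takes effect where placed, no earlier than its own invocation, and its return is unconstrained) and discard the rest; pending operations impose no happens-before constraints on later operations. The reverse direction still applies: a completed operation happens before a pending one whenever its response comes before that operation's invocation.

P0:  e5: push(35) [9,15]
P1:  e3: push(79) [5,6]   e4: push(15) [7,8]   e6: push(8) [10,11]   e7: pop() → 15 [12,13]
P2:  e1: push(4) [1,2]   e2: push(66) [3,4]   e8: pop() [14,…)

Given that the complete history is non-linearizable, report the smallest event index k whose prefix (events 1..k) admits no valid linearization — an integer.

events 1..12 are linearizable, e.g. via e1, e2, e3, e4, e5, e6:
step 1: e1 push(4) — stack <4>
step 2: e2 push(66) — stack <4,66>
step 3: e3 push(79) — stack <4,66,79>
step 4: e4 push(15) — stack <4,66,79,15>
step 5: e5 push(35) (pending, included) — stack <4,66,79,15,35>
step 6: e6 push(8) — stack <4,66,79,15,35,8>
with event 13 included (e7 responding at time 13), all real-time-consistent orders fail
no escape via the 1 pending operation (e5): every completion choice fails
take e1, e2, e3, e4, e6, e7 (pending dropped): step 6 already fails, because e7 pop() → 15 cannot occur there

13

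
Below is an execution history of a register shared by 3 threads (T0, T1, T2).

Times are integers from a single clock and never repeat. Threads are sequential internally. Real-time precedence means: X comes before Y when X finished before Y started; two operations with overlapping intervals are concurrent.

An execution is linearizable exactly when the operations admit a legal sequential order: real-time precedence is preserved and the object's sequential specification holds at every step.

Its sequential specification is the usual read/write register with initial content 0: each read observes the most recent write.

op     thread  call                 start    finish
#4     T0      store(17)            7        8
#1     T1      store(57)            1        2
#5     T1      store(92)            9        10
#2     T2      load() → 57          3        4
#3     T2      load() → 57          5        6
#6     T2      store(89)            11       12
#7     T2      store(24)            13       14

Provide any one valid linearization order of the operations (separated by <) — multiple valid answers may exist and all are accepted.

#1 < #2 < #3 < #4 < #5 < #6 < #7

1. #1 store(57), leaving value 57
2. #2 load() → 57, leaving value 57
3. #3 load() → 57, leaving value 57
4. #4 store(17), leaving value 17
5. #5 store(92), leaving value 92
6. #6 store(89), leaving value 89
7. #7 store(24), leaving value 24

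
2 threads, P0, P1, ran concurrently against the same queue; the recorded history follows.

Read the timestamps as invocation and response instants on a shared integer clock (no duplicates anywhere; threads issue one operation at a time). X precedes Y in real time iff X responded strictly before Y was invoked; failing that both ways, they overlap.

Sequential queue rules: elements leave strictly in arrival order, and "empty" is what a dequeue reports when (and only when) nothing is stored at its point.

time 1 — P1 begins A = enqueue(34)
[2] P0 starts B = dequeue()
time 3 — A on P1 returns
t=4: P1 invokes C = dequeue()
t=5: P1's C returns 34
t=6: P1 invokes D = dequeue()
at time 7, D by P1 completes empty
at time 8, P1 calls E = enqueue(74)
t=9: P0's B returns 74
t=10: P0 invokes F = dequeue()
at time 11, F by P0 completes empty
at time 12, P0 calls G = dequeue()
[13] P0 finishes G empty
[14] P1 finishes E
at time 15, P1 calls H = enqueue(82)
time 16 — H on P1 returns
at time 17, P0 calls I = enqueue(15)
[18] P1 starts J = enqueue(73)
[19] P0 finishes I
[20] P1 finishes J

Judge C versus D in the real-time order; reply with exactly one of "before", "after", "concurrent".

C spans [4,5], D spans [6,7]
resp(C)=5 < inv(D)=6

before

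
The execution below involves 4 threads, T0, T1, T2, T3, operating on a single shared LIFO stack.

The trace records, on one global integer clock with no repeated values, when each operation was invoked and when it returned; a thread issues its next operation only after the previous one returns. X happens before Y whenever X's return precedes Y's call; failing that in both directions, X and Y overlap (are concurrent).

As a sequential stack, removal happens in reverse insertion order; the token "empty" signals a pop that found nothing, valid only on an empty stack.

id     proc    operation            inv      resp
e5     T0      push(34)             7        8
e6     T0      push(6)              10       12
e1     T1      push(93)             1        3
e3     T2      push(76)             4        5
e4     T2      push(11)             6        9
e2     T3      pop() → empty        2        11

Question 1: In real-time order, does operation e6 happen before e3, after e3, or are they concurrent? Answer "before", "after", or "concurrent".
Answer: after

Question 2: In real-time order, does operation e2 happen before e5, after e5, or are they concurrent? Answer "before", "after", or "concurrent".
Answer: concurrent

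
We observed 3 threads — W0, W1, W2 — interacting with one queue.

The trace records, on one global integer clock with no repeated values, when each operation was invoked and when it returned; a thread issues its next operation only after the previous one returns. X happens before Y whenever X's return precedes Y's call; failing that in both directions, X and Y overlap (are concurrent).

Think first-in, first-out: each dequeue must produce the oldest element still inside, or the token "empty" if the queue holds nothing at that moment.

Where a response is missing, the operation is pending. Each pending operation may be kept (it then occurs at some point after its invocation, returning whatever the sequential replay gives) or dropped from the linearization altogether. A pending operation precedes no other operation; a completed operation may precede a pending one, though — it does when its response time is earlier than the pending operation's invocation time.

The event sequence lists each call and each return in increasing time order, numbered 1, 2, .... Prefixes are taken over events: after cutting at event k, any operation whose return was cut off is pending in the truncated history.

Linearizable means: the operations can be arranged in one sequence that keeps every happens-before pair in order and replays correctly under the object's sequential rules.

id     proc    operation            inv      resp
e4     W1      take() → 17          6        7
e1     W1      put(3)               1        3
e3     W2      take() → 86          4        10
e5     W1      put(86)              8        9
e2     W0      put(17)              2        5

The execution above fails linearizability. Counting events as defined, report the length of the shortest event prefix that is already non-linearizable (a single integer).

10

a valid linearization of events 1..9 exists, for instance e1, e2, e3, e4, e5:
1. e1 put(3), leaving queue <3>
2. e2 put(17), leaving queue <3,17>
3. e3 take() (pending, included), leaving queue <17>
4. e4 take() → 17, leaving queue <>
5. e5 put(86), leaving queue <86>
once event 10 joins (e3's response, time 10), exhaustive search finds no witness
for example e1, e2, e3, e4, e5 fails at step 3: e3 take() → 86 is not legal there
for example e1, e2, e4, e3, e5 fails at step 3: e4 take() → 17 is not legal there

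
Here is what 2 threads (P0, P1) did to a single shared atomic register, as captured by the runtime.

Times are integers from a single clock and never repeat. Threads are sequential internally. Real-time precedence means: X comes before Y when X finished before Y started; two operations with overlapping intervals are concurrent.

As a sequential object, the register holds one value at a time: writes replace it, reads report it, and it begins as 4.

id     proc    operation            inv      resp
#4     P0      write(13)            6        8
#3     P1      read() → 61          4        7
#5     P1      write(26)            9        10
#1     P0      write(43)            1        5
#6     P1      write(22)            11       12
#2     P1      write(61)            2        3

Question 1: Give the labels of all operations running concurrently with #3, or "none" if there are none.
Answer: #1, #4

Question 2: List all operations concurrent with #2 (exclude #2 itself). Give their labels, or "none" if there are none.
Answer: #1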